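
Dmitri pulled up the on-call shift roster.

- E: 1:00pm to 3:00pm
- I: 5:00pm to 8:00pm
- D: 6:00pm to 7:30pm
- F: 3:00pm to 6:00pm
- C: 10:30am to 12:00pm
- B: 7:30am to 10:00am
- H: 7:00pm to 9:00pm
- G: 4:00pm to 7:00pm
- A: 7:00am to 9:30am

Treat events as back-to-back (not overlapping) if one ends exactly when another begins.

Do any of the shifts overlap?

Yes

Two intervals overlap when each starts before the other ends.
Sorted by start: A, B, C, E, F, G, I, D, H.
B starts before A ends → A and B overlap.
That's a conflict, so the schedule is not conflict-free.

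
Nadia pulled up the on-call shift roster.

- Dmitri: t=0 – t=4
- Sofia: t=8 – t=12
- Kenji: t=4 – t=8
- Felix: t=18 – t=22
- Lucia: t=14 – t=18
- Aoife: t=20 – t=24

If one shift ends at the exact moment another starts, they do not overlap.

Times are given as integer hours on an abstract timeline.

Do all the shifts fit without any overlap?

Sorted by start: Dmitri, Kenji, Sofia, Lucia, Felix, Aoife.
Kenji starts exactly when Dmitri ends (back-to-back, no overlap); Dmitri is clear from here.
Sofia starts exactly when Kenji ends (back-to-back, no overlap); Kenji is clear from here.
Lucia starts after Sofia ends; Sofia is clear from here.
Felix starts exactly when Lucia ends (back-to-back, no overlap); Lucia is clear from here.
Aoife starts before Felix ends → Felix and Aoife overlap.
That's a conflict, so the schedule is not conflict-free.

No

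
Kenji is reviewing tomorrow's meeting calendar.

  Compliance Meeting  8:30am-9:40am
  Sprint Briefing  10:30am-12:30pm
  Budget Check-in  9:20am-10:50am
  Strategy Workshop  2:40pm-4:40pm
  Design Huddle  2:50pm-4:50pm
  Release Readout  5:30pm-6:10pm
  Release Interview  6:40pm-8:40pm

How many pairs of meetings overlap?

Sorted by start: Compliance Meeting, Budget Check-in, Sprint Briefing, Strategy Workshop, Design Huddle, Release Readout, Release Interview.
Budget Check-in starts before Compliance Meeting ends → Compliance Meeting and Budget Check-in overlap.
Sprint Briefing starts after Compliance Meeting ends, so Compliance Meeting has no further overlaps.
Sprint Briefing starts before Budget Check-in ends → Budget Check-in and Sprint Briefing overlap.
Strategy Workshop starts after Budget Check-in ends, so Budget Check-in has no further overlaps.
Strategy Workshop starts after Sprint Briefing ends, so Sprint Briefing has no further overlaps.
Design Huddle starts before Strategy Workshop ends → Strategy Workshop and Design Huddle overlap.
Release Readout starts after Strategy Workshop ends, so Strategy Workshop has no further overlaps.
Release Readout starts after Design Huddle ends, so Design Huddle has no further overlaps.
Release Interview starts after Release Readout ends.
Overlapping pairs: Budget Check-in & Compliance Meeting, Budget Check-in & Sprint Briefing, Design Huddle & Strategy Workshop — 3 in total.

3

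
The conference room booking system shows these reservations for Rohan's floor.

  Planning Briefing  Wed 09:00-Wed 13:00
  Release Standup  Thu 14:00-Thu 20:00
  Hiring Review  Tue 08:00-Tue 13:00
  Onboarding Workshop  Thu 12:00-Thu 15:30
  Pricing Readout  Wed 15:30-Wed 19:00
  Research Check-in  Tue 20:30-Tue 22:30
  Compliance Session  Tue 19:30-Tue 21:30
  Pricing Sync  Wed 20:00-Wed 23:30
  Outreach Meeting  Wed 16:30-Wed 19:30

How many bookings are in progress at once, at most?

2

Sort all start/end points and keep a running count:
Tue 08:00 start Hiring Review → 1
Tue 13:00 end Hiring Review → 0
Tue 19:30 start Compliance Session → 1
Tue 20:30 start Research Check-in → 2
Tue 21:30 end Compliance Session → 1
Tue 22:30 end Research Check-in → 0
Wed 09:00 start Planning Briefing → 1
Wed 13:00 end Planning Briefing → 0
Wed 15:30 start Pricing Readout → 1
Wed 16:30 start Outreach Meeting → 2
Wed 19:00 end Pricing Readout → 1
Wed 19:30 end Outreach Meeting → 0
Wed 20:00 start Pricing Sync → 1
Wed 23:30 end Pricing Sync → 0
Thu 12:00 start Onboarding Workshop → 1
Thu 14:00 start Release Standup → 2
Thu 15:30 end Onboarding Workshop → 1
Thu 20:00 end Release Standup → 0
Peak is 2, at Tue 20:30 (Compliance Session, Research Check-in).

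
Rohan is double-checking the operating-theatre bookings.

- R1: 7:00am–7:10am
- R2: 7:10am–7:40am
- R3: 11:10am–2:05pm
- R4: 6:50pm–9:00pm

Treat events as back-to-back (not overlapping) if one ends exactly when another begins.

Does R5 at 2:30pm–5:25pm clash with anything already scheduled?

No — it doesn't clash with anything

R1: ends 7:10am at or before R5 starts 2:30pm → clear.
R2: ends 7:40am at or before R5 starts 2:30pm → clear.
R3: ends 2:05pm at or before R5 starts 2:30pm → clear.
R4: starts 6:50pm at or after R5 ends 5:25pm → clear.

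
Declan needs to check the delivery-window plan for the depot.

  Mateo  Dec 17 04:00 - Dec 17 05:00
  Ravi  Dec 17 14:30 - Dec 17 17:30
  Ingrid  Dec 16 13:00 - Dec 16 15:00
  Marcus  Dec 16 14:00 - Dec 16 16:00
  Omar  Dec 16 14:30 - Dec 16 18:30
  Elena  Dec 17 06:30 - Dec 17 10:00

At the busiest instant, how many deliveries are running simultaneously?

3

Walk through starts and ends in time order (an end at T is processed before a start at T):
Dec 16 13:00 start Ingrid → 1
Dec 16 14:00 start Marcus → 2
Dec 16 14:30 start Omar → 3
Dec 16 15:00 end Ingrid → 2
Dec 16 16:00 end Marcus → 1
Dec 16 18:30 end Omar → 0
Dec 17 04:00 start Mateo → 1
Dec 17 05:00 end Mateo → 0
Dec 17 06:30 start Elena → 1
Dec 17 10:00 end Elena → 0
Dec 17 14:30 start Ravi → 1
Dec 17 17:30 end Ravi → 0
Peak is 3, at Dec 16 14:30 (Ingrid, Marcus, Omar).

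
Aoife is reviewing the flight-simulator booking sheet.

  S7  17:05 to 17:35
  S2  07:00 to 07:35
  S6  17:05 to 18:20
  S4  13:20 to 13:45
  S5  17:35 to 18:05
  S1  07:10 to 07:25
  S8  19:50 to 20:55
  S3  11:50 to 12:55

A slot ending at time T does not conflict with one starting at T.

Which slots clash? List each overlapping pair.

S1 & S2, S5 & S6, S6 & S7

Sorted by start: S2, S1, S3, S4, S6, S7, S5, S8.
S1 starts before S2 ends → S2 and S1 overlap.
S3 starts after S2 ends; S2 is clear from here.
S3 starts after S1 ends; S1 is clear from here.
S4 starts after S3 ends; S3 is clear from here.
S6 starts after S4 ends; S4 is clear from here.
S7 starts before S6 ends → S6 and S7 overlap.
S5 starts before S6 ends → S6 and S5 overlap.
S8 starts after S6 ends.
S5 starts exactly when S7 ends (back-to-back, no overlap); S7 is clear from here.
S8 starts after S5 ends.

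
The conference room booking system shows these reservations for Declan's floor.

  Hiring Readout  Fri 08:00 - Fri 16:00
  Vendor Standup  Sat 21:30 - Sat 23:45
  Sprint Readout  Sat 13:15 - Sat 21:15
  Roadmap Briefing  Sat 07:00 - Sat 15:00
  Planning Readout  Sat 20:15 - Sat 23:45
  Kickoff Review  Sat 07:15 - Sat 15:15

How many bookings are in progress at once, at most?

3

Sweep the timeline, counting +1 at each start and −1 at each end (ends before starts at a tie):
Fri 08:00 start Hiring Readout → 1
Fri 16:00 end Hiring Readout → 0
Sat 07:00 start Roadmap Briefing → 1
Sat 07:15 start Kickoff Review → 2
Sat 13:15 start Sprint Readout → 3
Sat 15:00 end Roadmap Briefing → 2
Sat 15:15 end Kickoff Review → 1
Sat 20:15 start Planning Readout → 2
Sat 21:15 end Sprint Readout → 1
Sat 21:30 start Vendor Standup → 2
Sat 23:45 end Planning Readout → 1
Sat 23:45 end Vendor Standup → 0
Peak is 3, at Sat 13:15 (Kickoff Review, Roadmap Briefing, Sprint Readout).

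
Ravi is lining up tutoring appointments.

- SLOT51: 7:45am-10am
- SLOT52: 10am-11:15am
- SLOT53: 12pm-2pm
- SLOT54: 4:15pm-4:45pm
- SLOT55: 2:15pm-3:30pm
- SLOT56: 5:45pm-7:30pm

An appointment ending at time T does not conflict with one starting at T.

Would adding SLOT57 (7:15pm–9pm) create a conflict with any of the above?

SLOT51: ends 10am at or before SLOT57 starts 7:15pm → clear.
SLOT52: ends 11:15am at or before SLOT57 starts 7:15pm → clear.
SLOT53: ends 2pm at or before SLOT57 starts 7:15pm → clear.
SLOT55: ends 3:30pm at or before SLOT57 starts 7:15pm → clear.
SLOT54: ends 4:45pm at or before SLOT57 starts 7:15pm → clear.
SLOT56: starts 5:45pm before SLOT57 ends 9pm, and ends 7:30pm after SLOT57 starts 7:15pm → overlap.
SLOT57 overlaps SLOT56.

Yes — it overlaps SLOT56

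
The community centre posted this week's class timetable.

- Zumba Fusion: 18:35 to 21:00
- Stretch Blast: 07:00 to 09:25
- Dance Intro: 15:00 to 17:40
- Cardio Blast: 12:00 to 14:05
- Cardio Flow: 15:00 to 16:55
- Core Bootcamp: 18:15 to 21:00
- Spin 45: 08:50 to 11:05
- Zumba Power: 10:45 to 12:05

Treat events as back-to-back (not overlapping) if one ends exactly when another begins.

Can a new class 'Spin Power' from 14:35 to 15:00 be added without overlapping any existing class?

Yes — the slot is free

Stretch Blast: ends 09:25 at or before Spin Power starts 14:35 → clear.
Spin 45: ends 11:05 at or before Spin Power starts 14:35 → clear.
Zumba Power: ends 12:05 at or before Spin Power starts 14:35 → clear.
Cardio Blast: ends 14:05 at or before Spin Power starts 14:35 → clear.
Cardio Flow: starts 15:00 at or after Spin Power ends 15:00 → clear.
Dance Intro: starts 15:00 at or after Spin Power ends 15:00 → clear.
Core Bootcamp: starts 18:15 at or after Spin Power ends 15:00 → clear.
Zumba Fusion: starts 18:35 at or after Spin Power ends 15:00 → clear.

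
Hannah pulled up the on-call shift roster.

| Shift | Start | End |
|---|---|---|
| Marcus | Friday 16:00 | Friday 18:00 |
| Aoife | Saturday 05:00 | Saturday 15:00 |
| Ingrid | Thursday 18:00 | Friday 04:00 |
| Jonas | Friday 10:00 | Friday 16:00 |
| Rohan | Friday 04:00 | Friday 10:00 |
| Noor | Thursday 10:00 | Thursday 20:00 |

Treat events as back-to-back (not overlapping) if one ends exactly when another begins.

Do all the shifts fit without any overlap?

No

Sorted by start: Noor, Ingrid, Rohan, Jonas, Marcus, Aoife.
Ingrid starts before Noor ends → Noor and Ingrid overlap.
That's a conflict, so the schedule is not conflict-free.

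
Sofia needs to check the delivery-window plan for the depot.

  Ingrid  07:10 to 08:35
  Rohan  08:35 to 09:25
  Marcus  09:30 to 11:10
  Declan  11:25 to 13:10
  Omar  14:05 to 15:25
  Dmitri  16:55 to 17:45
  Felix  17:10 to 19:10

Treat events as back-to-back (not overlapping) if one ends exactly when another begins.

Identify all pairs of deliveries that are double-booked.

Dmitri & Felix

Sorted by start: Ingrid, Rohan, Marcus, Declan, Omar, Dmitri, Felix.
Rohan starts exactly when Ingrid ends (back-to-back, no overlap), so Ingrid has no further overlaps.
Marcus starts after Rohan ends, so Rohan has no further overlaps.
Declan starts after Marcus ends, so Marcus has no further overlaps.
Omar starts after Declan ends, so Declan has no further overlaps.
Dmitri starts after Omar ends, so Omar has no further overlaps.
Felix starts before Dmitri ends → Dmitri and Felix overlap.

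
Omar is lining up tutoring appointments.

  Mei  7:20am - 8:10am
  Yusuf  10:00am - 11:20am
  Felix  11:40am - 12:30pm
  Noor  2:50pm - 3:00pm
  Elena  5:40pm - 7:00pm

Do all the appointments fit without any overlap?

Two intervals overlap when each starts before the other ends.
Sorted by start: Mei, Yusuf, Felix, Noor, Elena.
Yusuf starts after Mei ends; Mei is clear from here.
Felix starts after Yusuf ends; Yusuf is clear from here.
Noor starts after Felix ends; Felix is clear from here.
Elena starts after Noor ends.
Every pair is clear; the schedule has no overlaps.

Yes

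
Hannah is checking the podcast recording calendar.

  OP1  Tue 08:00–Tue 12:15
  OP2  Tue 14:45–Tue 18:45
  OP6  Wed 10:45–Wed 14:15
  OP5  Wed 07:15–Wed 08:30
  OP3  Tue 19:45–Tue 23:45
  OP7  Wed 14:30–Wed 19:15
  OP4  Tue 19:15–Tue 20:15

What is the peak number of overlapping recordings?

Sweep the timeline, counting +1 at each start and −1 at each end (ends before starts at a tie):
Tue 08:00 start OP1 → 1
Tue 12:15 end OP1 → 0
Tue 14:45 start OP2 → 1
Tue 18:45 end OP2 → 0
Tue 19:15 start OP4 → 1
Tue 19:45 start OP3 → 2
Tue 20:15 end OP4 → 1
Tue 23:45 end OP3 → 0
Wed 07:15 start OP5 → 1
Wed 08:30 end OP5 → 0
Wed 10:45 start OP6 → 1
Wed 14:15 end OP6 → 0
Wed 14:30 start OP7 → 1
Wed 19:15 end OP7 → 0
Peak is 2, at Tue 19:45 (OP3, OP4).

2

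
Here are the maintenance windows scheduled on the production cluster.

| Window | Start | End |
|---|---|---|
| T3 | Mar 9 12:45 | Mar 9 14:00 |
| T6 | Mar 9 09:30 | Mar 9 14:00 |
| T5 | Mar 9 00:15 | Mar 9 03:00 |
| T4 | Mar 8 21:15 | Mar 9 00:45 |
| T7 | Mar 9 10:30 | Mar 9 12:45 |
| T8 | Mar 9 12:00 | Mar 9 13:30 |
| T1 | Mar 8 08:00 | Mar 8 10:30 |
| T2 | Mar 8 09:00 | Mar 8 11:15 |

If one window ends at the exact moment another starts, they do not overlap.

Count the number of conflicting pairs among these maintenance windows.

7

Sorted by start: T1, T2, T4, T5, T6, T7, T8, T3.
T2 starts before T1 ends → T1 and T2 overlap.
T4 starts after T1 ends — done with T1.
T4 starts after T2 ends — done with T2.
T5 starts before T4 ends → T4 and T5 overlap.
T6 starts after T4 ends — done with T4.
T6 starts after T5 ends — done with T5.
T7 starts before T6 ends → T6 and T7 overlap.
T8 starts before T6 ends → T6 and T8 overlap.
T3 starts before T6 ends → T6 and T3 overlap.
T8 starts before T7 ends → T7 and T8 overlap.
T3 starts exactly when T7 ends (back-to-back, no overlap).
T3 starts before T8 ends → T8 and T3 overlap.
Overlapping pairs: T1 & T2, T3 & T6, T3 & T8, T4 & T5, T6 & T7, T6 & T8, T7 & T8 — 7 in total.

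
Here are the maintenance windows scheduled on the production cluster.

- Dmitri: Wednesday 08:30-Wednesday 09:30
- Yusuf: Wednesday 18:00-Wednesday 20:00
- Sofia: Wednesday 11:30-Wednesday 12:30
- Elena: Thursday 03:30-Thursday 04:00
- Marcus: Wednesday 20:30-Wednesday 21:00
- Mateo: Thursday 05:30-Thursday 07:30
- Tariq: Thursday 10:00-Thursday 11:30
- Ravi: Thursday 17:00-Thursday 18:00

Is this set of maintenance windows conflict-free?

Check each pair: they overlap iff neither finishes before the other starts.
Sorted by start: Dmitri, Sofia, Yusuf, Marcus, Elena, Mateo, Tariq, Ravi.
Sofia starts after Dmitri ends — done with Dmitri.
Yusuf starts after Sofia ends — done with Sofia.
Marcus starts after Yusuf ends — done with Yusuf.
Elena starts after Marcus ends — done with Marcus.
Mateo starts after Elena ends — done with Elena.
Tariq starts after Mateo ends — done with Mateo.
Ravi starts after Tariq ends.
Every pair is clear; the schedule has no overlaps.

Yes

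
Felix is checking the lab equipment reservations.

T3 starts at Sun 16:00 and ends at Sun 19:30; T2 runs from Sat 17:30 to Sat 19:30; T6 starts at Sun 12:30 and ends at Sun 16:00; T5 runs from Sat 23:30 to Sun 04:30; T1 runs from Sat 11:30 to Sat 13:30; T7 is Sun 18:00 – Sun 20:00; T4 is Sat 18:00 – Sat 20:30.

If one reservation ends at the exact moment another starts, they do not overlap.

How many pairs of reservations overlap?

Sorted by start: T1, T2, T4, T5, T6, T3, T7.
T2 starts after T1 ends; T1 is clear from here.
T4 starts before T2 ends → T2 and T4 overlap.
T5 starts after T2 ends; T2 is clear from here.
T5 starts after T4 ends; T4 is clear from here.
T6 starts after T5 ends; T5 is clear from here.
T3 starts exactly when T6 ends (back-to-back, no overlap); T6 is clear from here.
T7 starts before T3 ends → T3 and T7 overlap.
Overlapping pairs: T2 & T4, T3 & T7 — 2 in total.

2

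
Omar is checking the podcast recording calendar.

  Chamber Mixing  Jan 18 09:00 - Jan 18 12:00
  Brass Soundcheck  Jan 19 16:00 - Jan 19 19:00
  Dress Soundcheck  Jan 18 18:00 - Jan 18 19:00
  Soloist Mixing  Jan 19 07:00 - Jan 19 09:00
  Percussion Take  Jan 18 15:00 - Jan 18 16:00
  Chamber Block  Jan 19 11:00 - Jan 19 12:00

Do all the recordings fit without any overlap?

Yes

Sorted by start: Chamber Mixing, Percussion Take, Dress Soundcheck, Soloist Mixing, Chamber Block, Brass Soundcheck.
Percussion Take starts after Chamber Mixing ends — done with Chamber Mixing.
Dress Soundcheck starts after Percussion Take ends — done with Percussion Take.
Soloist Mixing starts after Dress Soundcheck ends — done with Dress Soundcheck.
Chamber Block starts after Soloist Mixing ends — done with Soloist Mixing.
Brass Soundcheck starts after Chamber Block ends.
Every pair is clear; the schedule has no overlaps.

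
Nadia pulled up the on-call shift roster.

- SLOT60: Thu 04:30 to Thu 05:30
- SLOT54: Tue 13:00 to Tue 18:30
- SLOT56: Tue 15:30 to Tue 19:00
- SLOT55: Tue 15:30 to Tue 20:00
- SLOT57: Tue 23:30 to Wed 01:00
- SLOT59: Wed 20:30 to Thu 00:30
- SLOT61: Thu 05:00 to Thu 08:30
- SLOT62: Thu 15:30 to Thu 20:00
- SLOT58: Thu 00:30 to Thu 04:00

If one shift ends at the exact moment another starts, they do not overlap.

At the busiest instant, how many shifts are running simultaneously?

Sweep the timeline, counting +1 at each start and −1 at each end (ends before starts at a tie):
Tue 13:00 start SLOT54 → 1
Tue 15:30 start SLOT55 → 2
Tue 15:30 start SLOT56 → 3
Tue 18:30 end SLOT54 → 2
Tue 19:00 end SLOT56 → 1
Tue 20:00 end SLOT55 → 0
Tue 23:30 start SLOT57 → 1
Wed 01:00 end SLOT57 → 0
Wed 20:30 start SLOT59 → 1
Thu 00:30 end SLOT59 → 0
Thu 00:30 start SLOT58 → 1
Thu 04:00 end SLOT58 → 0
Thu 04:30 start SLOT60 → 1
Thu 05:00 start SLOT61 → 2
Thu 05:30 end SLOT60 → 1
Thu 08:30 end SLOT61 → 0
Thu 15:30 start SLOT62 → 1
Thu 20:00 end SLOT62 → 0
Peak is 3, at Tue 15:30 (SLOT54, SLOT55, SLOT56).

3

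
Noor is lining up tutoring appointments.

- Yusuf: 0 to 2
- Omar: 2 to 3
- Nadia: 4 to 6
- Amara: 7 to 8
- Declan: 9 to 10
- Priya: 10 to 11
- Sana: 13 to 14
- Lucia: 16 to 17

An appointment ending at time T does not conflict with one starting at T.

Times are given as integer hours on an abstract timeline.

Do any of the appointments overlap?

No

Sorted by start: Yusuf, Omar, Nadia, Amara, Declan, Priya, Sana, Lucia.
Omar starts exactly when Yusuf ends (back-to-back, no overlap) — done with Yusuf.
Nadia starts after Omar ends — done with Omar.
Amara starts after Nadia ends — done with Nadia.
Declan starts after Amara ends — done with Amara.
Priya starts exactly when Declan ends (back-to-back, no overlap) — done with Declan.
Sana starts after Priya ends — done with Priya.
Lucia starts after Sana ends.
Every pair is clear; the schedule has no overlaps.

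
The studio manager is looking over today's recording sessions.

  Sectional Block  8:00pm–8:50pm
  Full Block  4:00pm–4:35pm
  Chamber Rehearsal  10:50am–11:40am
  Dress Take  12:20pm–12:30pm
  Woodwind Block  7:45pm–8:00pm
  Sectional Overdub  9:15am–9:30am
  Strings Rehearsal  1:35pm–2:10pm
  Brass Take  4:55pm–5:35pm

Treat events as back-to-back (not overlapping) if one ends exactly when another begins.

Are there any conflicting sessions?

No

Sorted by start: Sectional Overdub, Chamber Rehearsal, Dress Take, Strings Rehearsal, Full Block, Brass Take, Woodwind Block, Sectional Block.
Chamber Rehearsal starts after Sectional Overdub ends, so Sectional Overdub has no further overlaps.
Dress Take starts after Chamber Rehearsal ends, so Chamber Rehearsal has no further overlaps.
Strings Rehearsal starts after Dress Take ends, so Dress Take has no further overlaps.
Full Block starts after Strings Rehearsal ends, so Strings Rehearsal has no further overlaps.
Brass Take starts after Full Block ends, so Full Block has no further overlaps.
Woodwind Block starts after Brass Take ends, so Brass Take has no further overlaps.
Sectional Block starts exactly when Woodwind Block ends (back-to-back, no overlap).
Every pair is clear; the schedule has no overlaps.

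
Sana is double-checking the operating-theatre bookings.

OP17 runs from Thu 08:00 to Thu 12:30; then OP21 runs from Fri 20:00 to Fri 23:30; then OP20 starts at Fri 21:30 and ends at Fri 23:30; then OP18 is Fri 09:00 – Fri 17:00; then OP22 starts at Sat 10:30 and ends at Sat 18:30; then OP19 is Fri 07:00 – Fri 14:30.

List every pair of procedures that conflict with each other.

OP18 & OP19, OP20 & OP21

Check each pair: they overlap iff neither finishes before the other starts.
Sorted by start: OP17, OP19, OP18, OP21, OP20, OP22.
OP19 starts after OP17 ends; OP17 is clear from here.
OP18 starts before OP19 ends → OP19 and OP18 overlap.
OP21 starts after OP19 ends; OP19 is clear from here.
OP21 starts after OP18 ends; OP18 is clear from here.
OP20 starts before OP21 ends → OP21 and OP20 overlap.
OP22 starts after OP21 ends.
OP22 starts after OP20 ends.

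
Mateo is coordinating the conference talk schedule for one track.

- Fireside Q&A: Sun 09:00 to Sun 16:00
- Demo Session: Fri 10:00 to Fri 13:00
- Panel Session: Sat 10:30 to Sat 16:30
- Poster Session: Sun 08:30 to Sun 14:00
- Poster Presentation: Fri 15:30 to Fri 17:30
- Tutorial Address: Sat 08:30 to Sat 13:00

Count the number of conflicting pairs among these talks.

Check each pair: they overlap iff neither finishes before the other starts.
Sorted by start: Demo Session, Poster Presentation, Tutorial Address, Panel Session, Poster Session, Fireside Q&A.
Poster Presentation starts after Demo Session ends; Demo Session is clear from here.
Tutorial Address starts after Poster Presentation ends; Poster Presentation is clear from here.
Panel Session starts before Tutorial Address ends → Tutorial Address and Panel Session overlap.
Poster Session starts after Tutorial Address ends; Tutorial Address is clear from here.
Poster Session starts after Panel Session ends; Panel Session is clear from here.
Fireside Q&A starts before Poster Session ends → Poster Session and Fireside Q&A overlap.
Overlapping pairs: Fireside Q&A & Poster Session, Panel Session & Tutorial Address — 2 in total.

2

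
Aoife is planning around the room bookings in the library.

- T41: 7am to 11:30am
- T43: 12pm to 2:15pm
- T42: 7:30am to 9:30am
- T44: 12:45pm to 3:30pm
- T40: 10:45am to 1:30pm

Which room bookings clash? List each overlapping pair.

Sorted by start: T41, T42, T40, T43, T44.
T42 starts before T41 ends → T41 and T42 overlap.
T40 starts before T41 ends → T41 and T40 overlap.
T43 starts after T41 ends, so T41 has no further overlaps.
T40 starts after T42 ends, so T42 has no further overlaps.
T43 starts before T40 ends → T40 and T43 overlap.
T44 starts before T40 ends → T40 and T44 overlap.
T44 starts before T43 ends → T43 and T44 overlap.

T40 & T41, T40 & T43, T40 & T44, T41 & T42, T43 & T44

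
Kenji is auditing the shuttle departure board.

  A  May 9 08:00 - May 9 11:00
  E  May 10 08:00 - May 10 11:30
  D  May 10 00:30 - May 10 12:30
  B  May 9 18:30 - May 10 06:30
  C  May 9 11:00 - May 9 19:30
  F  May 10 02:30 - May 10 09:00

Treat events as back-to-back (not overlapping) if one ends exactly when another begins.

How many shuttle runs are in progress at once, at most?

Sort all start/end points and keep a running count:
May 9 08:00 start A → 1
May 9 11:00 end A → 0
May 9 11:00 start C → 1
May 9 18:30 start B → 2
May 9 19:30 end C → 1
May 10 00:30 start D → 2
May 10 02:30 start F → 3
May 10 06:30 end B → 2
May 10 08:00 start E → 3
May 10 09:00 end F → 2
May 10 11:30 end E → 1
May 10 12:30 end D → 0
Peak is 3, at May 10 02:30 (B, D, F).

3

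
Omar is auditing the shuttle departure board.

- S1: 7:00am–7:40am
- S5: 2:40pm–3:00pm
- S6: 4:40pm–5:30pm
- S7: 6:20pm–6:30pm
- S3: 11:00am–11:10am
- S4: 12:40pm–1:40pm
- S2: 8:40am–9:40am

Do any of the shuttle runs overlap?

No

Sorted by start: S1, S2, S3, S4, S5, S6, S7.
S2 starts after S1 ends; S1 is clear from here.
S3 starts after S2 ends; S2 is clear from here.
S4 starts after S3 ends; S3 is clear from here.
S5 starts after S4 ends; S4 is clear from here.
S6 starts after S5 ends; S5 is clear from here.
S7 starts after S6 ends.
Every pair is clear; the schedule has no overlaps.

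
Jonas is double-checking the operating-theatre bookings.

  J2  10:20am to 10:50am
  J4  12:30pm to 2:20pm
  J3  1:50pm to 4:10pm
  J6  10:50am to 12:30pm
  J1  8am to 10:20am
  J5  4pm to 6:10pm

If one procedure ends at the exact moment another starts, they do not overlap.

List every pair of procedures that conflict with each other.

J3 & J4, J3 & J5

Two intervals overlap when each starts before the other ends.
Sorted by start: J1, J2, J6, J4, J3, J5.
J2 starts exactly when J1 ends (back-to-back, no overlap), so J1 has no further overlaps.
J6 starts exactly when J2 ends (back-to-back, no overlap), so J2 has no further overlaps.
J4 starts exactly when J6 ends (back-to-back, no overlap), so J6 has no further overlaps.
J3 starts before J4 ends → J4 and J3 overlap.
J5 starts after J4 ends.
J5 starts before J3 ends → J3 and J5 overlap.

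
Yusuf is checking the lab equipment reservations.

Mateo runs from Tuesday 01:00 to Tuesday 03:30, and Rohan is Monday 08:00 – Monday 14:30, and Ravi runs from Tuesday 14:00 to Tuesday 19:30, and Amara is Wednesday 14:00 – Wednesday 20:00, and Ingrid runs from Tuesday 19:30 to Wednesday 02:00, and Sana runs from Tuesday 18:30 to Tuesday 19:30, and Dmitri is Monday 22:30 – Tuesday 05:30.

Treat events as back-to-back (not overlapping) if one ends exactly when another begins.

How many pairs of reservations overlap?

Sorted by start: Rohan, Dmitri, Mateo, Ravi, Sana, Ingrid, Amara.
Dmitri starts after Rohan ends, so Rohan has no further overlaps.
Mateo starts before Dmitri ends → Dmitri and Mateo overlap.
Ravi starts after Dmitri ends, so Dmitri has no further overlaps.
Ravi starts after Mateo ends, so Mateo has no further overlaps.
Sana starts before Ravi ends → Ravi and Sana overlap.
Ingrid starts exactly when Ravi ends (back-to-back, no overlap), so Ravi has no further overlaps.
Ingrid starts exactly when Sana ends (back-to-back, no overlap), so Sana has no further overlaps.
Amara starts after Ingrid ends.
Overlapping pairs: Dmitri & Mateo, Ravi & Sana — 2 in total.

2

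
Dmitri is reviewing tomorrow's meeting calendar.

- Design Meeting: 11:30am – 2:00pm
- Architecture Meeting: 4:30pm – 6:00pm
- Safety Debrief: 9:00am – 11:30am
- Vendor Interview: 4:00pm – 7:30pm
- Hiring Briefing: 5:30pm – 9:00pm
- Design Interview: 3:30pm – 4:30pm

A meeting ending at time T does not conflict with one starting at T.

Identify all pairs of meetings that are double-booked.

Sorted by start: Safety Debrief, Design Meeting, Design Interview, Vendor Interview, Architecture Meeting, Hiring Briefing.
Design Meeting starts exactly when Safety Debrief ends (back-to-back, no overlap), so Safety Debrief has no further overlaps.
Design Interview starts after Design Meeting ends, so Design Meeting has no further overlaps.
Vendor Interview starts before Design Interview ends → Design Interview and Vendor Interview overlap.
Architecture Meeting starts exactly when Design Interview ends (back-to-back, no overlap), so Design Interview has no further overlaps.
Architecture Meeting starts before Vendor Interview ends → Vendor Interview and Architecture Meeting overlap.
Hiring Briefing starts before Vendor Interview ends → Vendor Interview and Hiring Briefing overlap.
Hiring Briefing starts before Architecture Meeting ends → Architecture Meeting and Hiring Briefing overlap.

Architecture Meeting & Hiring Briefing, Architecture Meeting & Vendor Interview, Design Interview & Vendor Interview, Hiring Briefing & Vendor Interview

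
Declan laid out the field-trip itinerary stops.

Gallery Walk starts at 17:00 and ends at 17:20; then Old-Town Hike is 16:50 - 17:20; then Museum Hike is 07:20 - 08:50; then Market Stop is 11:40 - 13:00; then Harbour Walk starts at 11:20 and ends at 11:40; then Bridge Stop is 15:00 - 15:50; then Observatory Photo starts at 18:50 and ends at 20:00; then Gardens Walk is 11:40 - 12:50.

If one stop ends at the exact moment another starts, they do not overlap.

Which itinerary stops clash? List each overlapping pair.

Gallery Walk & Old-Town Hike, Gardens Walk & Market Stop

Two intervals overlap when each starts before the other ends.
Sorted by start: Museum Hike, Harbour Walk, Gardens Walk, Market Stop, Bridge Stop, Old-Town Hike, Gallery Walk, Observatory Photo.
Harbour Walk starts after Museum Hike ends, so nothing later overlaps Museum Hike either.
Gardens Walk starts exactly when Harbour Walk ends (back-to-back, no overlap), so nothing later overlaps Harbour Walk either.
Market Stop starts before Gardens Walk ends → Gardens Walk and Market Stop overlap.
Bridge Stop starts after Gardens Walk ends, so nothing later overlaps Gardens Walk either.
Bridge Stop starts after Market Stop ends, so nothing later overlaps Market Stop either.
Old-Town Hike starts after Bridge Stop ends, so nothing later overlaps Bridge Stop either.
Gallery Walk starts before Old-Town Hike ends → Old-Town Hike and Gallery Walk overlap.
Observatory Photo starts after Old-Town Hike ends.
Observatory Photo starts after Gallery Walk ends.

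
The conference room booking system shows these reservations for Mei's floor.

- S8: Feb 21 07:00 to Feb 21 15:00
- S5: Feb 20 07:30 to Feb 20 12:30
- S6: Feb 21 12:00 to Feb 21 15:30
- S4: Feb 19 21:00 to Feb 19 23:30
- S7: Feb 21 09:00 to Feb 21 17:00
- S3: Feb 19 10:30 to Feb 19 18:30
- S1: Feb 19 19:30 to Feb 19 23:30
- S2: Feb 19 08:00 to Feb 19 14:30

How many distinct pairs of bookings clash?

5

Sorted by start: S2, S3, S1, S4, S5, S8, S7, S6.
S3 starts before S2 ends → S2 and S3 overlap.
S1 starts after S2 ends; S2 is clear from here.
S1 starts after S3 ends; S3 is clear from here.
S4 starts before S1 ends → S1 and S4 overlap.
S5 starts after S1 ends; S1 is clear from here.
S5 starts after S4 ends; S4 is clear from here.
S8 starts after S5 ends; S5 is clear from here.
S7 starts before S8 ends → S8 and S7 overlap.
S6 starts before S8 ends → S8 and S6 overlap.
S6 starts before S7 ends → S7 and S6 overlap.
Overlapping pairs: S1 & S4, S2 & S3, S6 & S7, S6 & S8, S7 & S8 — 5 in total.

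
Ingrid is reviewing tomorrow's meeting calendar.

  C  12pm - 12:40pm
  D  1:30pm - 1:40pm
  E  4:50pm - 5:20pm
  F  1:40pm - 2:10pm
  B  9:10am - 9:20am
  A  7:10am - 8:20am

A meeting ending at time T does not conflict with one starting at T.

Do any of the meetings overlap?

No

Sorted by start: A, B, C, D, F, E.
B starts after A ends, so nothing later overlaps A either.
C starts after B ends, so nothing later overlaps B either.
D starts after C ends, so nothing later overlaps C either.
F starts exactly when D ends (back-to-back, no overlap), so nothing later overlaps D either.
E starts after F ends.
Every pair is clear; the schedule has no overlaps.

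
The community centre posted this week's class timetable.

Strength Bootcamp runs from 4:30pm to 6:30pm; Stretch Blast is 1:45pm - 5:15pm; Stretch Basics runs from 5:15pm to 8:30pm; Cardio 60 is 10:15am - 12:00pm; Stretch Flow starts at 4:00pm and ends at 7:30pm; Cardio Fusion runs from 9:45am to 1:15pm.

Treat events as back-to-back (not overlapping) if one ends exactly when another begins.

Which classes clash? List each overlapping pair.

Sorted by start: Cardio Fusion, Cardio 60, Stretch Blast, Stretch Flow, Strength Bootcamp, Stretch Basics.
Cardio 60 starts before Cardio Fusion ends → Cardio Fusion and Cardio 60 overlap.
Stretch Blast starts after Cardio Fusion ends, so nothing later overlaps Cardio Fusion either.
Stretch Blast starts after Cardio 60 ends, so nothing later overlaps Cardio 60 either.
Stretch Flow starts before Stretch Blast ends → Stretch Blast and Stretch Flow overlap.
Strength Bootcamp starts before Stretch Blast ends → Stretch Blast and Strength Bootcamp overlap.
Stretch Basics starts exactly when Stretch Blast ends (back-to-back, no overlap).
Strength Bootcamp starts before Stretch Flow ends → Stretch Flow and Strength Bootcamp overlap.
Stretch Basics starts before Stretch Flow ends → Stretch Flow and Stretch Basics overlap.
Stretch Basics starts before Strength Bootcamp ends → Strength Bootcamp and Stretch Basics overlap.

Cardio 60 & Cardio Fusion, Strength Bootcamp & Stretch Basics, Strength Bootcamp & Stretch Blast, Strength Bootcamp & Stretch Flow, Stretch Basics & Stretch Flow, Stretch Blast & Stretch Flow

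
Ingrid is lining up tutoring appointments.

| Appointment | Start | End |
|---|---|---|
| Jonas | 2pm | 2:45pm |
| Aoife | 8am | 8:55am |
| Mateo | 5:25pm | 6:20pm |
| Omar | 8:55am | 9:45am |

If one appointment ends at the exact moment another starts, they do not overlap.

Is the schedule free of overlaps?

Sorted by start: Aoife, Omar, Jonas, Mateo.
Omar starts exactly when Aoife ends (back-to-back, no overlap), so nothing later overlaps Aoife either.
Jonas starts after Omar ends, so nothing later overlaps Omar either.
Mateo starts after Jonas ends.
Every pair is clear; the schedule has no overlaps.

Yes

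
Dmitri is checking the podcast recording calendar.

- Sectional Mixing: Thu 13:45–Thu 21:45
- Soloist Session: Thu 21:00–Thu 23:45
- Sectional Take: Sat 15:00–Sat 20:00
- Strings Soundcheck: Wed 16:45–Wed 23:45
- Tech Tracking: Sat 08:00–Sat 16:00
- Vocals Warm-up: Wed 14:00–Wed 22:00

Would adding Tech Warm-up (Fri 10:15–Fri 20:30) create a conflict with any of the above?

No — it doesn't clash with anything

Vocals Warm-up: ends Wed 22:00 at or before Tech Warm-up starts Fri 10:15 → clear.
Strings Soundcheck: ends Wed 23:45 at or before Tech Warm-up starts Fri 10:15 → clear.
Sectional Mixing: ends Thu 21:45 at or before Tech Warm-up starts Fri 10:15 → clear.
Soloist Session: ends Thu 23:45 at or before Tech Warm-up starts Fri 10:15 → clear.
Tech Tracking: starts Sat 08:00 at or after Tech Warm-up ends Fri 20:30 → clear.
Sectional Take: starts Sat 15:00 at or after Tech Warm-up ends Fri 20:30 → clear.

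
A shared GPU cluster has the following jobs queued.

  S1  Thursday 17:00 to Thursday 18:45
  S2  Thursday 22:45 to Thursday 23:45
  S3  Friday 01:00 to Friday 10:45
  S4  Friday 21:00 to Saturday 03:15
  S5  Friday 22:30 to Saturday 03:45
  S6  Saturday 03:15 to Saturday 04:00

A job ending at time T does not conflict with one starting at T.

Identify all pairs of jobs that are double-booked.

Check each pair: they overlap iff neither finishes before the other starts.
Sorted by start: S1, S2, S3, S4, S5, S6.
S2 starts after S1 ends; S1 is clear from here.
S3 starts after S2 ends; S2 is clear from here.
S4 starts after S3 ends; S3 is clear from here.
S5 starts before S4 ends → S4 and S5 overlap.
S6 starts exactly when S4 ends (back-to-back, no overlap).
S6 starts before S5 ends → S5 and S6 overlap.

S4 & S5, S5 & S6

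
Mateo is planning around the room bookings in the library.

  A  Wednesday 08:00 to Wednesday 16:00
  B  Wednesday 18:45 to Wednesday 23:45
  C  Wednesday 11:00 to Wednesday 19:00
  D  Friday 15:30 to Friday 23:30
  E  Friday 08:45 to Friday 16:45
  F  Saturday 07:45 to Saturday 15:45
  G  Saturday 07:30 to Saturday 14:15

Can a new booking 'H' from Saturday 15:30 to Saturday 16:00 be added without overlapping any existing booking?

No — it overlaps F

A: ends Wednesday 16:00 at or before H starts Saturday 15:30 → clear.
C: ends Wednesday 19:00 at or before H starts Saturday 15:30 → clear.
B: ends Wednesday 23:45 at or before H starts Saturday 15:30 → clear.
E: ends Friday 16:45 at or before H starts Saturday 15:30 → clear.
D: ends Friday 23:30 at or before H starts Saturday 15:30 → clear.
G: ends Saturday 14:15 at or before H starts Saturday 15:30 → clear.
F: starts Saturday 07:45 before H ends Saturday 16:00, and ends Saturday 15:45 after H starts Saturday 15:30 → overlap.
H overlaps F.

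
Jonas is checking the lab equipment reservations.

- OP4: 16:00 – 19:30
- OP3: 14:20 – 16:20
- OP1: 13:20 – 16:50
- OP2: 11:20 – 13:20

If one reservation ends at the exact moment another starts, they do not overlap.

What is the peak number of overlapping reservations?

3

Sweep the timeline, counting +1 at each start and −1 at each end (ends before starts at a tie):
11:20 start OP2 → 1
13:20 end OP2 → 0
13:20 start OP1 → 1
14:20 start OP3 → 2
16:00 start OP4 → 3
16:20 end OP3 → 2
16:50 end OP1 → 1
19:30 end OP4 → 0
Peak is 3, at 16:00 (OP1, OP3, OP4).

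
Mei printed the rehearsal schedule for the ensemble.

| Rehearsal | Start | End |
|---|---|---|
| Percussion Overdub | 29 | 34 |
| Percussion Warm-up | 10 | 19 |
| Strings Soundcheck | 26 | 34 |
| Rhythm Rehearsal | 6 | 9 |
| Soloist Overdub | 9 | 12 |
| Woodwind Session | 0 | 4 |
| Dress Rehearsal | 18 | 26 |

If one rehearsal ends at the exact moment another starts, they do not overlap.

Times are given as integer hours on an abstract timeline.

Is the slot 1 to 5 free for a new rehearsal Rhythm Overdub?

Woodwind Session: starts 0 before Rhythm Overdub ends 5, and ends 4 after Rhythm Overdub starts 1 → overlap.
Rhythm Rehearsal: starts 6 at or after Rhythm Overdub ends 5 → clear.
Soloist Overdub: starts 9 at or after Rhythm Overdub ends 5 → clear.
Percussion Warm-up: starts 10 at or after Rhythm Overdub ends 5 → clear.
Dress Rehearsal: starts 18 at or after Rhythm Overdub ends 5 → clear.
Strings Soundcheck: starts 26 at or after Rhythm Overdub ends 5 → clear.
Percussion Overdub: starts 29 at or after Rhythm Overdub ends 5 → clear.
Rhythm Overdub overlaps Woodwind Session.

No — it overlaps Woodwind Session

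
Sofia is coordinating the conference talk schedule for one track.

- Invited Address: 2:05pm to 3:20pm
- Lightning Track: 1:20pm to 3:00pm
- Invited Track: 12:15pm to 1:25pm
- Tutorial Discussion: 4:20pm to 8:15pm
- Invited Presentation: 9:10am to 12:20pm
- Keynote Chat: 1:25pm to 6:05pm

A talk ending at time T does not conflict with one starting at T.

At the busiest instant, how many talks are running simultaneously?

Walk through starts and ends in time order (an end at T is processed before a start at T):
9:10am start Invited Presentation → 1
12:15pm start Invited Track → 2
12:20pm end Invited Presentation → 1
1:20pm start Lightning Track → 2
1:25pm end Invited Track → 1
1:25pm start Keynote Chat → 2
2:05pm start Invited Address → 3
3:00pm end Lightning Track → 2
3:20pm end Invited Address → 1
4:20pm start Tutorial Discussion → 2
6:05pm end Keynote Chat → 1
8:15pm end Tutorial Discussion → 0
Peak is 3, at 2:05pm (Invited Address, Keynote Chat, Lightning Track).

3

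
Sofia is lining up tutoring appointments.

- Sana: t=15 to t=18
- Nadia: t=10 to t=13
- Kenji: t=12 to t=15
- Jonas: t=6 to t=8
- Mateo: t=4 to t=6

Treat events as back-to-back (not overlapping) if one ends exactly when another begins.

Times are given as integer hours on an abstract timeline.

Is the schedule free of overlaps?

No

Sorted by start: Mateo, Jonas, Nadia, Kenji, Sana.
Jonas starts exactly when Mateo ends (back-to-back, no overlap) — done with Mateo.
Nadia starts after Jonas ends — done with Jonas.
Kenji starts before Nadia ends → Nadia and Kenji overlap.
That's a conflict, so the schedule is not conflict-free.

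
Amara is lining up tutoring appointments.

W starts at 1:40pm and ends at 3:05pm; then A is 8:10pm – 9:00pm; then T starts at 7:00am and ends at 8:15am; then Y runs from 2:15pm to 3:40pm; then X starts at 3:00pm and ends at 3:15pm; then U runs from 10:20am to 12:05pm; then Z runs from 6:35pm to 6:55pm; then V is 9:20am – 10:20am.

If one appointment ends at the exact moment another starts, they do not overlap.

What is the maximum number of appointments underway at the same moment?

Walk through starts and ends in time order (an end at T is processed before a start at T):
7:00am start T → 1
8:15am end T → 0
9:20am start V → 1
10:20am end V → 0
10:20am start U → 1
12:05pm end U → 0
1:40pm start W → 1
2:15pm start Y → 2
3:00pm start X → 3
3:05pm end W → 2
3:15pm end X → 1
3:40pm end Y → 0
6:35pm start Z → 1
6:55pm end Z → 0
8:10pm start A → 1
9:00pm end A → 0
Peak is 3, at 3:00pm (W, X, Y).

3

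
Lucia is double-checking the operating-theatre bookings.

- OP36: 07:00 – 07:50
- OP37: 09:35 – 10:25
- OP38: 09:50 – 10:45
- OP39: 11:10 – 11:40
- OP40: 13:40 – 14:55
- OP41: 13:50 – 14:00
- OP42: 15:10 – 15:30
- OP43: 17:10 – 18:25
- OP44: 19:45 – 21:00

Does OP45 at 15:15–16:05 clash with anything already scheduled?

OP36: ends 07:50 at or before OP45 starts 15:15 → clear.
OP37: ends 10:25 at or before OP45 starts 15:15 → clear.
OP38: ends 10:45 at or before OP45 starts 15:15 → clear.
OP39: ends 11:40 at or before OP45 starts 15:15 → clear.
OP40: ends 14:55 at or before OP45 starts 15:15 → clear.
OP41: ends 14:00 at or before OP45 starts 15:15 → clear.
OP42: starts 15:10 before OP45 ends 16:05, and ends 15:30 after OP45 starts 15:15 → overlap.
OP43: starts 17:10 at or after OP45 ends 16:05 → clear.
OP44: starts 19:45 at or after OP45 ends 16:05 → clear.
OP45 overlaps OP42.

Yes — it overlaps OP42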